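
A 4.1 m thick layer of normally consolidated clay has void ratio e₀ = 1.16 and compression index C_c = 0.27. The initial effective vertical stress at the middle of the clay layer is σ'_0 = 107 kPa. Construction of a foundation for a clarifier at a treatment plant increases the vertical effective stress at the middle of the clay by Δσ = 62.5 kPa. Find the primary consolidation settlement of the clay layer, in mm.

Final effective stress: σ'_f = σ'_0 + Δσ = 107 + 62.5 = 169.5 kPa.
Normally consolidated clay, so the full stress increment lies on the virgin compression line:
S_c = C_c·H/(1+e₀)·log₁₀(σ'_f/σ'_0) = 0.27×4.1/(1+1.16)×log₁₀(169.5/107)
    = 0.5125 × 0.19979 = 0.1024 m

S_c ≈ 102 mm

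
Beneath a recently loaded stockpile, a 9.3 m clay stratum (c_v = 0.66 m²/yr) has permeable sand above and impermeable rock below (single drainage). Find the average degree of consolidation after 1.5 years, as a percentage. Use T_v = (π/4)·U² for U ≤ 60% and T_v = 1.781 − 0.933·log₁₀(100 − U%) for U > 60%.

U ≈ 12.1 %

Drainage path length: H_d = H = 9.3 m (single drainage).
T_v = c_v·t/H_d² = 0.66×1.5/9.3² = 0.011446.
T_v = 0.011446 corresponds to the U ≤ 60% branch:
U = √(4T_v/π) = 0.1207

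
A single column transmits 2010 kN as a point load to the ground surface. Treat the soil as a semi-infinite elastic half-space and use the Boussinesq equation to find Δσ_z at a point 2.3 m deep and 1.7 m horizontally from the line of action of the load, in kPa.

Boussinesq vertical stress below a point load on an elastic half-space:
Δσ_z = 3P/(2πz²) · [1 + (r/z)²]^(−5/2)
r/z = 1.7/2.3 = 0.73913; [1+(r/z)²]^(−5/2) = 0.33632.
Δσ_z = 3×2010/(2π×2.3²) × 0.33632 = 181.42 × 0.33632 = 61.02 kPa

Δσ_z ≈ 61 kPa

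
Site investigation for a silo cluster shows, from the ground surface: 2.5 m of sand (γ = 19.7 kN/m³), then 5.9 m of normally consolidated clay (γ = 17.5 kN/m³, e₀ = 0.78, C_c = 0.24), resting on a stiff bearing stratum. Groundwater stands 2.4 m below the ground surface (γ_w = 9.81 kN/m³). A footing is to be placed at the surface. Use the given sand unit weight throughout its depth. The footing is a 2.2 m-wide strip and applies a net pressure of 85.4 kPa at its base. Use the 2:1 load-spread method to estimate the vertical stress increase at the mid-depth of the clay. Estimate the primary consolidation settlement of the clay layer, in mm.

S_c ≈ 103 mm

Mid-depth of clay below the ground surface: z = 2.5 + 5.9/2 = 5.45 m.
Total vertical stress at mid-clay: σ_v = 19.7×2.5 + 17.5×2.95 = 100.88 kPa.
Pore pressure: u = 9.81×(5.45 − 2.4) = 29.921 kPa.
Initial effective stress: σ'_0 = σ_v − u = 100.88 − 29.921 = 70.959 kPa.
Stress increase at mid-clay by the 2:1 spreading method:
Δσ = qB/(B+z) = 85.4×2.2/(2.2+5.45) = 24.559 kPa
Final effective stress: σ'_f = σ'_0 + Δσ = 70.959 + 24.559 = 95.518 kPa.
Normally consolidated clay, so the full stress increment lies on the virgin compression line:
S_c = C_c·H/(1+e₀)·log₁₀(σ'_f/σ'_0) = 0.24×5.9/(1+0.78)×log₁₀(95.518/70.959)
    = 0.79551 × 0.12908 = 0.1027 m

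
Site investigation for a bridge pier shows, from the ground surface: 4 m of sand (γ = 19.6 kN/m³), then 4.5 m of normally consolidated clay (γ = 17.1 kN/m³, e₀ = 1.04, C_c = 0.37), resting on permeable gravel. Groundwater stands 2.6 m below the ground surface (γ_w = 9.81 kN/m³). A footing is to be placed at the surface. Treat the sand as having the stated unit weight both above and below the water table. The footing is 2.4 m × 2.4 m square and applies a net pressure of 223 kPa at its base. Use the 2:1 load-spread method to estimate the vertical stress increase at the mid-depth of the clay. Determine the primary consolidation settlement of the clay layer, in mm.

Mid-depth of clay below the ground surface: z = 4 + 4.5/2 = 6.25 m.
Total vertical stress at mid-clay: σ_v = 19.6×4 + 17.1×2.25 = 116.88 kPa.
Pore pressure: u = 9.81×(6.25 − 2.6) = 35.806 kPa.
Initial effective stress: σ'_0 = σ_v − u = 116.88 − 35.806 = 81.074 kPa.
Stress increase at mid-clay by the 2:1 spreading method:
Δσ = qBL/((B+z)(L+z)) = 223×2.4×2.4/((2.4+6.25)(2.4+6.25)) = 17.167 kPa
Final effective stress: σ'_f = σ'_0 + Δσ = 81.074 + 17.167 = 98.241 kPa.
Normally consolidated clay, so the full stress increment lies on the virgin compression line:
S_c = C_c·H/(1+e₀)·log₁₀(σ'_f/σ'_0) = 0.37×4.5/(1+1.04)×log₁₀(98.241/81.074)
    = 0.81618 × 0.083411 = 0.06808 m

S_c ≈ 68.1 mm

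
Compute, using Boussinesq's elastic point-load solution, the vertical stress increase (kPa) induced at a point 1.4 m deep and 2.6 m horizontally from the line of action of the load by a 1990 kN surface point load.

Boussinesq vertical stress below a point load on an elastic half-space:
Δσ_z = 3P/(2πz²) · [1 + (r/z)²]^(−5/2)
r/z = 2.6/1.4 = 1.8571; [1+(r/z)²]^(−5/2) = 0.023952.
Δσ_z = 3×1990/(2π×1.4²) × 0.023952 = 484.77 × 0.023952 = 11.61 kPa

Δσ_z ≈ 11.6 kPa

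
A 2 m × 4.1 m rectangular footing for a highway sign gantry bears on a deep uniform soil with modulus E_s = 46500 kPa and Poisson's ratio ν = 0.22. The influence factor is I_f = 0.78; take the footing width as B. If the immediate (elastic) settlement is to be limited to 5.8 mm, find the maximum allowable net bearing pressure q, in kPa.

S_e = q·B·(1−ν²)/E_s · I_f  ⇒  q = S_e·E_s / (B·(1−ν²)·I_f).
q = 0.0058 × 46500 / (2 × 0.9516 × 0.78) = 181.7 kPa

q ≈ 182 kPa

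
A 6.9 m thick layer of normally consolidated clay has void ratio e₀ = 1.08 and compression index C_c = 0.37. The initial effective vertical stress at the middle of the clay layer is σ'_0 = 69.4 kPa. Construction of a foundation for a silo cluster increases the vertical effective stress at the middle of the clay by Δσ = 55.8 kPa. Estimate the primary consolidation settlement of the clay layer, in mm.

Final effective stress: σ'_f = σ'_0 + Δσ = 69.4 + 55.8 = 125.2 kPa.
Normally consolidated clay, so the full stress increment lies on the virgin compression line:
S_c = C_c·H/(1+e₀)·log₁₀(σ'_f/σ'_0) = 0.37×6.9/(1+1.08)×log₁₀(125.2/69.4)
    = 1.2274 × 0.25624 = 0.3145 m

S_c ≈ 315 mm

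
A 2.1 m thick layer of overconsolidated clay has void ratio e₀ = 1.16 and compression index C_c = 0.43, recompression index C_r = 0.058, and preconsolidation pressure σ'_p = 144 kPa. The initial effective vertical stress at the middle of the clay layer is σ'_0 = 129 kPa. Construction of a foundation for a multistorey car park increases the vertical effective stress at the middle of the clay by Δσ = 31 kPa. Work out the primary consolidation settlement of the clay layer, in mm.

S_c ≈ 21.8 mm

Final effective stress: σ'_f = 129 + 31 = 160 kPa.
σ'_f = 160 > σ'_p = 144 kPa, so the stress path crosses the preconsolidation pressure — recompression up to σ'_p, then virgin compression beyond:
S_c = H/(1+e₀)·[C_r·log₁₀(σ'_p/σ'_0) + C_c·log₁₀(σ'_f/σ'_p)]
    = 2.1/2.16 × [0.058×log₁₀(144/129) + 0.43×log₁₀(160/144)]
    = 0.97222 × [0.0027708 + 0.019676] = 0.02182 m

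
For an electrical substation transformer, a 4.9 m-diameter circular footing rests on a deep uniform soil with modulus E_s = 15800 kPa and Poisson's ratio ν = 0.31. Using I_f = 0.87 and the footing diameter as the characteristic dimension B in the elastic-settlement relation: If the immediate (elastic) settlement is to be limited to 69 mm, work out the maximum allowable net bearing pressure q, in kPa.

q ≈ 283 kPa

S_e = q·B·(1−ν²)/E_s · I_f  ⇒  q = S_e·E_s / (B·(1−ν²)·I_f).
q = 0.069 × 15800 / (4.9 × 0.9039 × 0.87) = 282.9 kPa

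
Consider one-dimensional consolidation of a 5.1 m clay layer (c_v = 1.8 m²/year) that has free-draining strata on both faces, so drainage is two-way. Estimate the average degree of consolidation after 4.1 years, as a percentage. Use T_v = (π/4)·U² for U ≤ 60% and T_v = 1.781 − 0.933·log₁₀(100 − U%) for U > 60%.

Drainage path length: H_d = H/2 = 2.55 m (double drainage).
T_v = c_v·t/H_d² = 1.8×4.1/2.55² = 1.1349.
T_v = 1.1349 corresponds to the U > 60% branch:
U = 1 − 10^((1.781 − T_v)/0.933)/100 = 0.9507

U ≈ 95.1 %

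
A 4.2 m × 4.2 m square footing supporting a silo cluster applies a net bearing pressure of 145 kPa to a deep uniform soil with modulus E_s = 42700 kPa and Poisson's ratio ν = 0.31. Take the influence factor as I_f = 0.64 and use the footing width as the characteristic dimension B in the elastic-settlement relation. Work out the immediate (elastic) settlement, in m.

Immediate (elastic) settlement: S_e = q·B·(1−ν²)/E_s · I_f.
S_e = 145 × 4.2 × (1 − 0.31²) / 42700 × 0.64
    = 145 × 4.2 × 0.9039 / 42700 × 0.64
    = 0.008251 m

S_e ≈ 0.00825 m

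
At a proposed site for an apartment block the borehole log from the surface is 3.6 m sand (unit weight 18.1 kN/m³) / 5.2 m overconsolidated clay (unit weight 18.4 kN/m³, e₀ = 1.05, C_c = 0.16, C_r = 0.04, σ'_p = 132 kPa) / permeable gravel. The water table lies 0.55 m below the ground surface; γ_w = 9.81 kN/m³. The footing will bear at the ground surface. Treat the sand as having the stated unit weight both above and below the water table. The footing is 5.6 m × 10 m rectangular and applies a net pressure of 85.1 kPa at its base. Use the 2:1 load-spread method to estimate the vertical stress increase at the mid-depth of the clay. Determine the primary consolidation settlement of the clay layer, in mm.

Mid-depth of clay below the ground surface: z = 3.6 + 5.2/2 = 6.2 m.
Total vertical stress at mid-clay: σ_v = 18.1×3.6 + 18.4×2.6 = 113 kPa.
Pore pressure: u = 9.81×(6.2 − 0.55) = 55.427 kPa.
Initial effective stress: σ'_0 = σ_v − u = 113 − 55.427 = 57.573 kPa.
Stress increase at mid-clay by the 2:1 spreading method:
Δσ = qBL/((B+z)(L+z)) = 85.1×5.6×10/((5.6+6.2)(10+6.2)) = 24.93 kPa
Final effective stress: σ'_f = 57.573 + 24.93 = 82.503 kPa.
σ'_f = 82.503 ≤ σ'_p = 132 kPa, so the clay remains overconsolidated and only the recompression index applies:
S_c = C_r·H/(1+e₀)·log₁₀(σ'_f/σ'_0) = 0.04×5.2/2.05×log₁₀(82.503/57.573)
    = 0.10146 × 0.15625 = 0.01585 m

S_c ≈ 15.9 mm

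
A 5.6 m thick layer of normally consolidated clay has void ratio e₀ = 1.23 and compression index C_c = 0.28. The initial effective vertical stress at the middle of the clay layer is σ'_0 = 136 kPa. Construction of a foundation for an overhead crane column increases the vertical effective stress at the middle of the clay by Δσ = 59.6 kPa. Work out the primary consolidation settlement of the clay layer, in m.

Final effective stress: σ'_f = σ'_0 + Δσ = 136 + 59.6 = 195.6 kPa.
Normally consolidated clay, so the full stress increment lies on the virgin compression line:
S_c = C_c·H/(1+e₀)·log₁₀(σ'_f/σ'_0) = 0.28×5.6/(1+1.23)×log₁₀(195.6/136)
    = 0.70314 × 0.15783 = 0.111 m

S_c ≈ 0.111 m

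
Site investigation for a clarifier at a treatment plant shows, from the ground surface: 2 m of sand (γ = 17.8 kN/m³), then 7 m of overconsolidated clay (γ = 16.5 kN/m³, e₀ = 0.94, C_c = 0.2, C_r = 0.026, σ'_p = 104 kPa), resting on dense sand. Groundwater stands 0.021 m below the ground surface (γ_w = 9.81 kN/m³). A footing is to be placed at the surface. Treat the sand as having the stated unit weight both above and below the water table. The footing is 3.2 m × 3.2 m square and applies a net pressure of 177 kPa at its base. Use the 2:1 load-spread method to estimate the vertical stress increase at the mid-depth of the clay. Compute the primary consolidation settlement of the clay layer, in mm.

Mid-depth of clay below the ground surface: z = 2 + 7/2 = 5.5 m.
Total vertical stress at mid-clay: σ_v = 17.8×2 + 16.5×3.5 = 93.35 kPa.
Pore pressure: u = 9.81×(5.5 − 0.021) = 53.749 kPa.
Initial effective stress: σ'_0 = σ_v − u = 93.35 − 53.749 = 39.601 kPa.
Stress increase at mid-clay by the 2:1 spreading method:
Δσ = qBL/((B+z)(L+z)) = 177×3.2×3.2/((3.2+5.5)(3.2+5.5)) = 23.946 kPa
Final effective stress: σ'_f = 39.601 + 23.946 = 63.547 kPa.
σ'_f = 63.547 ≤ σ'_p = 104 kPa, so the clay remains overconsolidated and only the recompression index applies:
S_c = C_r·H/(1+e₀)·log₁₀(σ'_f/σ'_0) = 0.026×7/1.94×log₁₀(63.547/39.601)
    = 0.093813 × 0.20539 = 0.01927 m

S_c ≈ 19.3 mm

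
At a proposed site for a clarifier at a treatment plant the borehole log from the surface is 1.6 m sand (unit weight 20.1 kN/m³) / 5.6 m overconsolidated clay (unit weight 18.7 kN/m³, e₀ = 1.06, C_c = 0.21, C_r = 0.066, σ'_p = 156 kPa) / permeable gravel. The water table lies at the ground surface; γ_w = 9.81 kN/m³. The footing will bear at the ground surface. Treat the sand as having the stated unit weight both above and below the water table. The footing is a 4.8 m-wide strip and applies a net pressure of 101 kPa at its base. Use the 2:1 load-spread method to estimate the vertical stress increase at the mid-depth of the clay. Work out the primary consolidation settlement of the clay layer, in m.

Mid-depth of clay below the ground surface: z = 1.6 + 5.6/2 = 4.4 m.
Total vertical stress at mid-clay: σ_v = 20.1×1.6 + 18.7×2.8 = 84.52 kPa.
Pore pressure: u = 9.81×(4.4 − 0) = 43.164 kPa.
Initial effective stress: σ'_0 = σ_v − u = 84.52 − 43.164 = 41.356 kPa.
Stress increase at mid-clay by the 2:1 spreading method:
Δσ = qB/(B+z) = 101×4.8/(4.8+4.4) = 52.696 kPa
Final effective stress: σ'_f = 41.356 + 52.696 = 94.052 kPa.
σ'_f = 94.052 ≤ σ'_p = 156 kPa, so the clay remains overconsolidated and only the recompression index applies:
S_c = C_r·H/(1+e₀)·log₁₀(σ'_f/σ'_0) = 0.066×5.6/2.06×log₁₀(94.052/41.356)
    = 0.17941 × 0.35683 = 0.06402 m

S_c ≈ 0.064 m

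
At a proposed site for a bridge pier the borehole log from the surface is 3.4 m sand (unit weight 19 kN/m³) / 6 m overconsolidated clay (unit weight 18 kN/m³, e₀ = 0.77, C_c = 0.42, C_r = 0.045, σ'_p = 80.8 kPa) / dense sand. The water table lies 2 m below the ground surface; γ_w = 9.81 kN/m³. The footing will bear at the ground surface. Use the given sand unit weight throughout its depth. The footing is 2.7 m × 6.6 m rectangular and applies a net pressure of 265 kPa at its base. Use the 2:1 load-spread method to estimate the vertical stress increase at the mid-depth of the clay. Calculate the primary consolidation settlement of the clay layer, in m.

S_c ≈ 0.225 m

Mid-depth of clay below the ground surface: z = 3.4 + 6/2 = 6.4 m.
Total vertical stress at mid-clay: σ_v = 19×3.4 + 18×3 = 118.6 kPa.
Pore pressure: u = 9.81×(6.4 − 2) = 43.164 kPa.
Initial effective stress: σ'_0 = σ_v − u = 118.6 − 43.164 = 75.436 kPa.
Stress increase at mid-clay by the 2:1 spreading method:
Δσ = qBL/((B+z)(L+z)) = 265×2.7×6.6/((2.7+6.4)(6.6+6.4)) = 39.918 kPa
Final effective stress: σ'_f = 75.436 + 39.918 = 115.35 kPa.
σ'_f = 115.35 > σ'_p = 80.8 kPa, so the stress path crosses the preconsolidation pressure — recompression up to σ'_p, then virgin compression beyond:
S_c = H/(1+e₀)·[C_r·log₁₀(σ'_p/σ'_0) + C_c·log₁₀(σ'_f/σ'_p)]
    = 6/1.77 × [0.045×log₁₀(80.8/75.436) + 0.42×log₁₀(115.35/80.8)]
    = 3.3898 × [0.0013425 + 0.064935] = 0.2247 m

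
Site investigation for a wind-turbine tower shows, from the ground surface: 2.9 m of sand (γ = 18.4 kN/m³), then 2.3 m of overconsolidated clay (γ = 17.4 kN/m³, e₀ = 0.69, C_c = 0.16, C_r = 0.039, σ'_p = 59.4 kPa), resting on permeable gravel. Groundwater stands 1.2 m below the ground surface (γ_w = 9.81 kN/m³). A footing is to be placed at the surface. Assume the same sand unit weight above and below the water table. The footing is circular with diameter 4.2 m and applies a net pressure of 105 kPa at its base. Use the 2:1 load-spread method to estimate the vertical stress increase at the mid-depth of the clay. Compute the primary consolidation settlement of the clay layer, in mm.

Mid-depth of clay below the ground surface: z = 2.9 + 2.3/2 = 4.05 m.
Total vertical stress at mid-clay: σ_v = 18.4×2.9 + 17.4×1.15 = 73.37 kPa.
Pore pressure: u = 9.81×(4.05 − 1.2) = 27.959 kPa.
Initial effective stress: σ'_0 = σ_v − u = 73.37 − 27.959 = 45.411 kPa.
Stress increase at mid-clay by the 2:1 spreading method:
Δσ ≈ qD²/(D+z)² = 105×4.2²/(4.2+4.05)² = 27.213 kPa
Final effective stress: σ'_f = 45.411 + 27.213 = 72.624 kPa.
σ'_f = 72.624 > σ'_p = 59.4 kPa, so the stress path crosses the preconsolidation pressure — recompression up to σ'_p, then virgin compression beyond:
S_c = H/(1+e₀)·[C_r·log₁₀(σ'_p/σ'_0) + C_c·log₁₀(σ'_f/σ'_p)]
    = 2.3/1.69 × [0.039×log₁₀(59.4/45.411) + 0.16×log₁₀(72.624/59.4)]
    = 1.3609 × [0.0045484 + 0.013967] = 0.0252 m

S_c ≈ 25.2 mm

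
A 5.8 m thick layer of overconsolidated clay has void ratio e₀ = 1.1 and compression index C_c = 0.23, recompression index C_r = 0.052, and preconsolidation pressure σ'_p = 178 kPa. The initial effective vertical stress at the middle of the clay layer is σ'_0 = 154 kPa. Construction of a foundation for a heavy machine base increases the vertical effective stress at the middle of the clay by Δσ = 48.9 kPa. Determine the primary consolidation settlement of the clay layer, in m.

S_c ≈ 0.0452 m

Final effective stress: σ'_f = 154 + 48.9 = 202.9 kPa.
σ'_f = 202.9 > σ'_p = 178 kPa, so the stress path crosses the preconsolidation pressure — recompression up to σ'_p, then virgin compression beyond:
S_c = H/(1+e₀)·[C_r·log₁₀(σ'_p/σ'_0) + C_c·log₁₀(σ'_f/σ'_p)]
    = 5.8/2.1 × [0.052×log₁₀(178/154) + 0.23×log₁₀(202.9/178)]
    = 2.7619 × [0.0032708 + 0.013078] = 0.04515 m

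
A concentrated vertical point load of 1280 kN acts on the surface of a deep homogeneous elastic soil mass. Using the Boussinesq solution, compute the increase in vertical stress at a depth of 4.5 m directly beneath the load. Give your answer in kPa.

Δσ_z ≈ 30.2 kPa

Boussinesq vertical stress below a point load on an elastic half-space:
Δσ_z = 3P/(2πz²) · [1 + (r/z)²]^(−5/2)
r/z = 0/4.5 = 0; [1+(r/z)²]^(−5/2) = 1.
Δσ_z = 3×1280/(2π×4.5²) × 1 = 30.18 × 1 = 30.18 kPa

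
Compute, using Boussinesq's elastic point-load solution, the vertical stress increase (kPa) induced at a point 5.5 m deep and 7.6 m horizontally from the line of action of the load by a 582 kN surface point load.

Boussinesq vertical stress below a point load on an elastic half-space:
Δσ_z = 3P/(2πz²) · [1 + (r/z)²]^(−5/2)
r/z = 7.6/5.5 = 1.3818; [1+(r/z)²]^(−5/2) = 0.06926.
Δσ_z = 3×582/(2π×5.5²) × 0.06926 = 9.1863 × 0.06926 = 0.6362 kPa

Δσ_z ≈ 0.636 kPa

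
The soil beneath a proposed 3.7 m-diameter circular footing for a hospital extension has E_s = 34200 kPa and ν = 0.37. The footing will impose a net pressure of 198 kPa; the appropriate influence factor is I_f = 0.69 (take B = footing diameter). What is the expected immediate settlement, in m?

Immediate (elastic) settlement: S_e = q·B·(1−ν²)/E_s · I_f.
S_e = 198 × 3.7 × (1 − 0.37²) / 34200 × 0.69
    = 198 × 3.7 × 0.8631 / 34200 × 0.69
    = 0.01276 m

S_e ≈ 0.0128 m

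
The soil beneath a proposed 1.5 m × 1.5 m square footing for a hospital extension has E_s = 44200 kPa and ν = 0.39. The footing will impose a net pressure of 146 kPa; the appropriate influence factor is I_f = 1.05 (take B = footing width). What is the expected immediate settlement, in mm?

Immediate (elastic) settlement: S_e = q·B·(1−ν²)/E_s · I_f.
S_e = 146 × 1.5 × (1 − 0.39²) / 44200 × 1.05
    = 146 × 1.5 × 0.8479 / 44200 × 1.05
    = 0.004411 m = 4.411 mm

S_e ≈ 4.41 mm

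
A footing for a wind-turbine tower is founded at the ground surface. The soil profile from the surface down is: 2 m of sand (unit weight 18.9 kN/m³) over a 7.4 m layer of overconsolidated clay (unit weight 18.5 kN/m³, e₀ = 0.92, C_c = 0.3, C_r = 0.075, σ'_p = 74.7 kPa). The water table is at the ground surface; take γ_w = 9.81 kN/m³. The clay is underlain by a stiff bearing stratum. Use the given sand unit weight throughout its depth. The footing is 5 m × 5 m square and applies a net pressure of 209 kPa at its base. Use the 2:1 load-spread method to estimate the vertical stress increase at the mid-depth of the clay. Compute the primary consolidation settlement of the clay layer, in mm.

Mid-depth of clay below the ground surface: z = 2 + 7.4/2 = 5.7 m.
Total vertical stress at mid-clay: σ_v = 18.9×2 + 18.5×3.7 = 106.25 kPa.
Pore pressure: u = 9.81×(5.7 − 0) = 55.917 kPa.
Initial effective stress: σ'_0 = σ_v − u = 106.25 − 55.917 = 50.333 kPa.
Stress increase at mid-clay by the 2:1 spreading method:
Δσ = qBL/((B+z)(L+z)) = 209×5×5/((5+5.7)(5+5.7)) = 45.637 kPa
Final effective stress: σ'_f = 50.333 + 45.637 = 95.97 kPa.
σ'_f = 95.97 > σ'_p = 74.7 kPa, so the stress path crosses the preconsolidation pressure — recompression up to σ'_p, then virgin compression beyond:
S_c = H/(1+e₀)·[C_r·log₁₀(σ'_p/σ'_0) + C_c·log₁₀(σ'_f/σ'_p)]
    = 7.4/1.92 × [0.075×log₁₀(74.7/50.333) + 0.3×log₁₀(95.97/74.7)]
    = 3.8542 × [0.01286 + 0.032644] = 0.1754 m

S_c ≈ 175 mm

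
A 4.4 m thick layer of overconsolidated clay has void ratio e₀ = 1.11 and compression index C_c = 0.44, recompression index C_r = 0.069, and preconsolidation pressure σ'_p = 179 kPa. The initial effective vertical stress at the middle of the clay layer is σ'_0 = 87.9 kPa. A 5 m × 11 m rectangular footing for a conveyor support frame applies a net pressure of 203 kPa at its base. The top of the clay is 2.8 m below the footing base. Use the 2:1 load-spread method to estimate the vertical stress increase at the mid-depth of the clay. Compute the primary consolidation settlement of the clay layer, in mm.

S_c ≈ 36.5 mm

Mid-depth of clay below the footing base: z = 2.8 + 4.4/2 = 5 m.
Stress increase at mid-clay by the 2:1 spreading method:
Δσ = qBL/((B+z)(L+z)) = 203×5×11/((5+5)(11+5)) = 69.781 kPa
Final effective stress: σ'_f = 87.9 + 69.781 = 157.68 kPa.
σ'_f = 157.68 ≤ σ'_p = 179 kPa, so the clay remains overconsolidated and only the recompression index applies:
S_c = C_r·H/(1+e₀)·log₁₀(σ'_f/σ'_0) = 0.069×4.4/2.11×log₁₀(157.68/87.9)
    = 0.14389 × 0.25379 = 0.03652 m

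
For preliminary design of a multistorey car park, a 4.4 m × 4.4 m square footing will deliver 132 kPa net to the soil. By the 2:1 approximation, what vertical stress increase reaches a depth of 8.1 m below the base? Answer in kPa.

Δσ_z ≈ 16.4 kPa

By the 2:1 method the load spreads at 1 horizontal : 2 vertical, so at depth z the loaded area has grown by z in each plan dimension:
Δσ = qBL/((B+z)(L+z)) = 132×4.4×4.4/((4.4+8.1)(4.4+8.1)) = 16.355 kPa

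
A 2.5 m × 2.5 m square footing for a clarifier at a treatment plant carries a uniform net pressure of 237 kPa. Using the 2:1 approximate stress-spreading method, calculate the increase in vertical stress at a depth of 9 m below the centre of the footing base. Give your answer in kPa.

By the 2:1 method the load spreads at 1 horizontal : 2 vertical, so at depth z the loaded area has grown by z in each plan dimension:
Δσ = qBL/((B+z)(L+z)) = 237×2.5×2.5/((2.5+9)(2.5+9)) = 11.2 kPa

Δσ_z ≈ 11.2 kPa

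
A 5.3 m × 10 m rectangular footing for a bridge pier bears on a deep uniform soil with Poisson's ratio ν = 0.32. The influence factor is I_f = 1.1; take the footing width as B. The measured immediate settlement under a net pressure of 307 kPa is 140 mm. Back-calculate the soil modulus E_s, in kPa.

E_s ≈ 11500 kPa

S_e = q·B·(1−ν²)/E_s · I_f  ⇒  E_s = q·B·(1−ν²)·I_f / S_e.
E_s = 307 × 5.3 × 0.8976 × 1.1 / 0.14 = 11480 kPa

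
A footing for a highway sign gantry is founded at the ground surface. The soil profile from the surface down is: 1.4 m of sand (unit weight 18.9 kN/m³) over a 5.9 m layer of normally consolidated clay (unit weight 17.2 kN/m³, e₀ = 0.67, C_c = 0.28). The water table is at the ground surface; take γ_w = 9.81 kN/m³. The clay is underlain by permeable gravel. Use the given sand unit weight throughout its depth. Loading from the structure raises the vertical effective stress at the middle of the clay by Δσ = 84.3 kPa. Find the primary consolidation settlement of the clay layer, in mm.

S_c ≈ 531 mm

Mid-depth of clay below the ground surface: z = 1.4 + 5.9/2 = 4.35 m.
Total vertical stress at mid-clay: σ_v = 18.9×1.4 + 17.2×2.95 = 77.2 kPa.
Pore pressure: u = 9.81×(4.35 − 0) = 42.673 kPa.
Initial effective stress: σ'_0 = σ_v − u = 77.2 − 42.673 = 34.527 kPa.
Final effective stress: σ'_f = σ'_0 + Δσ = 34.527 + 84.3 = 118.83 kPa.
Normally consolidated clay, so the full stress increment lies on the virgin compression line:
S_c = C_c·H/(1+e₀)·log₁₀(σ'_f/σ'_0) = 0.28×5.9/(1+0.67)×log₁₀(118.83/34.527)
    = 0.98922 × 0.53677 = 0.531 m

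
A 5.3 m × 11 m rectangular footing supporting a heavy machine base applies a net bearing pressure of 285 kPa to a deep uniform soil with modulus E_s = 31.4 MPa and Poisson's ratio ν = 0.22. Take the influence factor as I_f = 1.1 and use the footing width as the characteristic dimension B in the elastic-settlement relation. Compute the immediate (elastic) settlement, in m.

S_e ≈ 0.0504 m

Immediate (elastic) settlement: S_e = q·B·(1−ν²)/E_s · I_f.
E_s = 31.4 MPa = 31400 kPa.
S_e = 285 × 5.3 × (1 − 0.22²) / 31400 × 1.1
    = 285 × 5.3 × 0.9516 / 31400 × 1.1
    = 0.05035 m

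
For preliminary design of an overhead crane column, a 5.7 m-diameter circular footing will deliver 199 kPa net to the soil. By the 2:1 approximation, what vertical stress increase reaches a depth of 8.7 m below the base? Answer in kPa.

Δσ_z ≈ 31.2 kPa

By the 2:1 method the load spreads at 1 horizontal : 2 vertical, so at depth z the loaded area has grown by z in each plan dimension:
Δσ ≈ qD²/(D+z)² = 199×5.7²/(5.7+8.7)² = 31.18 kPa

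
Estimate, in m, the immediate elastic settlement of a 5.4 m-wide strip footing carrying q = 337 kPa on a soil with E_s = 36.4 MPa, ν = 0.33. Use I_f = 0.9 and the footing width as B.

Immediate (elastic) settlement: S_e = q·B·(1−ν²)/E_s · I_f.
E_s = 36.4 MPa = 36400 kPa.
S_e = 337 × 5.4 × (1 − 0.33²) / 36400 × 0.9
    = 337 × 5.4 × 0.8911 / 36400 × 0.9
    = 0.0401 m

S_e ≈ 0.0401 m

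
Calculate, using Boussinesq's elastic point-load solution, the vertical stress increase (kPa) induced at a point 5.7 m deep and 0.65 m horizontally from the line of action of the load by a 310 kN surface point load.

Boussinesq vertical stress below a point load on an elastic half-space:
Δσ_z = 3P/(2πz²) · [1 + (r/z)²]^(−5/2)
r/z = 0.65/5.7 = 0.11404; [1+(r/z)²]^(−5/2) = 0.96822.
Δσ_z = 3×310/(2π×5.7²) × 0.96822 = 4.5557 × 0.96822 = 4.411 kPa

Δσ_z ≈ 4.41 kPa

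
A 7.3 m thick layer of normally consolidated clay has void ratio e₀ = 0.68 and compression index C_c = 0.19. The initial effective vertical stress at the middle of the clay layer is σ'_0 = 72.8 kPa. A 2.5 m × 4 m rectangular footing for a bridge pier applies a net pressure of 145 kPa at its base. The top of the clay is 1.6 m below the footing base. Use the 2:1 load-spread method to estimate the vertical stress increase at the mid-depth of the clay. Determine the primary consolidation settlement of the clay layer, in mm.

Mid-depth of clay below the footing base: z = 1.6 + 7.3/2 = 5.25 m.
Stress increase at mid-clay by the 2:1 spreading method:
Δσ = qBL/((B+z)(L+z)) = 145×2.5×4/((2.5+5.25)(4+5.25)) = 20.227 kPa
Final effective stress: σ'_f = σ'_0 + Δσ = 72.8 + 20.227 = 93.027 kPa.
Normally consolidated clay, so the full stress increment lies on the virgin compression line:
S_c = C_c·H/(1+e₀)·log₁₀(σ'_f/σ'_0) = 0.19×7.3/(1+0.68)×log₁₀(93.027/72.8)
    = 0.8256 × 0.10648 = 0.08791 m

S_c ≈ 87.9 mm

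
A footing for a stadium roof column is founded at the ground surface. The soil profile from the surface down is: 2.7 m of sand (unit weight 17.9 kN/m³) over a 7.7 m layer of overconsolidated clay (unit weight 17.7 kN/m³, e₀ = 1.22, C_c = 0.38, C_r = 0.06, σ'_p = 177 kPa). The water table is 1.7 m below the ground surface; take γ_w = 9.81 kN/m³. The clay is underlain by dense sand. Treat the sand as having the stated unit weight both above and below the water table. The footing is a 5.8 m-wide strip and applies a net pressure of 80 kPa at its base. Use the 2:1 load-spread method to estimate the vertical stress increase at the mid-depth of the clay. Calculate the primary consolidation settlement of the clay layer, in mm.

Mid-depth of clay below the ground surface: z = 2.7 + 7.7/2 = 6.55 m.
Total vertical stress at mid-clay: σ_v = 17.9×2.7 + 17.7×3.85 = 116.47 kPa.
Pore pressure: u = 9.81×(6.55 − 1.7) = 47.578 kPa.
Initial effective stress: σ'_0 = σ_v − u = 116.47 − 47.578 = 68.892 kPa.
Stress increase at mid-clay by the 2:1 spreading method:
Δσ = qB/(B+z) = 80×5.8/(5.8+6.55) = 37.571 kPa
Final effective stress: σ'_f = 68.892 + 37.571 = 106.46 kPa.
σ'_f = 106.46 ≤ σ'_p = 177 kPa, so the clay remains overconsolidated and only the recompression index applies:
S_c = C_r·H/(1+e₀)·log₁₀(σ'_f/σ'_0) = 0.06×7.7/2.22×log₁₀(106.46/68.892)
    = 0.20811 × 0.18902 = 0.03934 m

S_c ≈ 39.3 mm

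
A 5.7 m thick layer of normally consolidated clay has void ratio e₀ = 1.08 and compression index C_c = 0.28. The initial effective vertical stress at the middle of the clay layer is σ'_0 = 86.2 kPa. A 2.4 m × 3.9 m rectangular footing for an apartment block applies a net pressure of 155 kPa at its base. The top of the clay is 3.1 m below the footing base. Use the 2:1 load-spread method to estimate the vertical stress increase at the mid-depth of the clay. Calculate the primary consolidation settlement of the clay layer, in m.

Mid-depth of clay below the footing base: z = 3.1 + 5.7/2 = 5.95 m.
Stress increase at mid-clay by the 2:1 spreading method:
Δσ = qBL/((B+z)(L+z)) = 155×2.4×3.9/((2.4+5.95)(3.9+5.95)) = 17.639 kPa
Final effective stress: σ'_f = σ'_0 + Δσ = 86.2 + 17.639 = 103.84 kPa.
Normally consolidated clay, so the full stress increment lies on the virgin compression line:
S_c = C_c·H/(1+e₀)·log₁₀(σ'_f/σ'_0) = 0.28×5.7/(1+1.08)×log₁₀(103.84/86.2)
    = 0.76731 × 0.080857 = 0.06204 m

S_c ≈ 0.062 m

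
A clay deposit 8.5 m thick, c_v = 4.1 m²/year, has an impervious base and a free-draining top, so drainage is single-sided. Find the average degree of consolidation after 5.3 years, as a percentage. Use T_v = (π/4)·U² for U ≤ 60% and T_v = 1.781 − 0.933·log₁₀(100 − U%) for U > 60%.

U ≈ 61.4 %

Drainage path length: H_d = H = 8.5 m (single drainage).
T_v = c_v·t/H_d² = 4.1×5.3/8.5² = 0.30076.
T_v = 0.30076 corresponds to the U > 60% branch:
U = 1 − 10^((1.781 − T_v)/0.933)/100 = 0.614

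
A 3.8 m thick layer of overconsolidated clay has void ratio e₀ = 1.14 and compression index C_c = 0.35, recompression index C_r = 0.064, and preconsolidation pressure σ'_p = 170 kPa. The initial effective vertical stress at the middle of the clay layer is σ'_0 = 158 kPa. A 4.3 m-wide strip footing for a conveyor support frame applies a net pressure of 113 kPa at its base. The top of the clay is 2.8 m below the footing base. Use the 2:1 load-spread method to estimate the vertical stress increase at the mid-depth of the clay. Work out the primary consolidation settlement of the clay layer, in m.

S_c ≈ 0.0632 m

Mid-depth of clay below the footing base: z = 2.8 + 3.8/2 = 4.7 m.
Stress increase at mid-clay by the 2:1 spreading method:
Δσ = qB/(B+z) = 113×4.3/(4.3+4.7) = 53.989 kPa
Final effective stress: σ'_f = 158 + 53.989 = 211.99 kPa.
σ'_f = 211.99 > σ'_p = 170 kPa, so the stress path crosses the preconsolidation pressure — recompression up to σ'_p, then virgin compression beyond:
S_c = H/(1+e₀)·[C_r·log₁₀(σ'_p/σ'_0) + C_c·log₁₀(σ'_f/σ'_p)]
    = 3.8/2.14 × [0.064×log₁₀(170/158) + 0.35×log₁₀(211.99/170)]
    = 1.7757 × [0.0020347 + 0.033553] = 0.06319 m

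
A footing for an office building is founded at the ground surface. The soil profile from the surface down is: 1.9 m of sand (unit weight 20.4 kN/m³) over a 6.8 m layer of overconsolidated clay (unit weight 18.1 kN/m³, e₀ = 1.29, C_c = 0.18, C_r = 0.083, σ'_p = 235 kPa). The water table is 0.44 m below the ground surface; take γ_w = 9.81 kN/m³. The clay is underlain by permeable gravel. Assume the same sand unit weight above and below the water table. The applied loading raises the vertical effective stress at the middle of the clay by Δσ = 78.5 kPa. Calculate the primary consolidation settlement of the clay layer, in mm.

Mid-depth of clay below the ground surface: z = 1.9 + 6.8/2 = 5.3 m.
Total vertical stress at mid-clay: σ_v = 20.4×1.9 + 18.1×3.4 = 100.3 kPa.
Pore pressure: u = 9.81×(5.3 − 0.44) = 47.677 kPa.
Initial effective stress: σ'_0 = σ_v − u = 100.3 − 47.677 = 52.623 kPa.
Final effective stress: σ'_f = 52.623 + 78.5 = 131.12 kPa.
σ'_f = 131.12 ≤ σ'_p = 235 kPa, so the clay remains overconsolidated and only the recompression index applies:
S_c = C_r·H/(1+e₀)·log₁₀(σ'_f/σ'_0) = 0.083×6.8/2.29×log₁₀(131.12/52.623)
    = 0.24646 × 0.39649 = 0.09772 m

S_c ≈ 97.7 mm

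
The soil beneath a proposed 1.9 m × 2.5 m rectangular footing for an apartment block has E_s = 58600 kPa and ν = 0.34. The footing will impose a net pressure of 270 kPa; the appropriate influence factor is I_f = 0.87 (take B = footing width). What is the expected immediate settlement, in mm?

Immediate (elastic) settlement: S_e = q·B·(1−ν²)/E_s · I_f.
S_e = 270 × 1.9 × (1 − 0.34²) / 58600 × 0.87
    = 270 × 1.9 × 0.8844 / 58600 × 0.87
    = 0.006736 m = 6.736 mm

S_e ≈ 6.74 mm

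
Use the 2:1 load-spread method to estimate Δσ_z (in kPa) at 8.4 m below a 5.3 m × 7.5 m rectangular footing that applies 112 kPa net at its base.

Δσ_z ≈ 20.4 kPa

By the 2:1 method the load spreads at 1 horizontal : 2 vertical, so at depth z the loaded area has grown by z in each plan dimension:
Δσ = qBL/((B+z)(L+z)) = 112×5.3×7.5/((5.3+8.4)(7.5+8.4)) = 20.438 kPa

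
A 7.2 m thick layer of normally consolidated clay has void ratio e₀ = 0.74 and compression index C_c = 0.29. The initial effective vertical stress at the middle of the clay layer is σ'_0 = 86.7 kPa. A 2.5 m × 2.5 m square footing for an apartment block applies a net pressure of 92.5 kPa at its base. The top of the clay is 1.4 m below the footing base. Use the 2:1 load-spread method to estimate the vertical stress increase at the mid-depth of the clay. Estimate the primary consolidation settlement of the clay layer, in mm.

S_c ≈ 58.4 mm

Mid-depth of clay below the footing base: z = 1.4 + 7.2/2 = 5 m.
Stress increase at mid-clay by the 2:1 spreading method:
Δσ = qBL/((B+z)(L+z)) = 92.5×2.5×2.5/((2.5+5)(2.5+5)) = 10.278 kPa
Final effective stress: σ'_f = σ'_0 + Δσ = 86.7 + 10.278 = 96.978 kPa.
Normally consolidated clay, so the full stress increment lies on the virgin compression line:
S_c = C_c·H/(1+e₀)·log₁₀(σ'_f/σ'_0) = 0.29×7.2/(1+0.74)×log₁₀(96.978/86.7)
    = 1.2 × 0.048654 = 0.05838 m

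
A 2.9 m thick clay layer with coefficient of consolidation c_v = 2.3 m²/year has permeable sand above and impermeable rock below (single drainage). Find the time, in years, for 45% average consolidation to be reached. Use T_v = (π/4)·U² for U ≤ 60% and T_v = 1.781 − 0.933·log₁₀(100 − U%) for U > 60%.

t ≈ 0.582 years

Drainage path length: H_d = H = 2.9 m (single drainage).
U ≤ 60%: T_v = (π/4)·U² = (π/4)×0.45² = 0.15904.
t = T_v·H_d²/c_v = 0.15904×2.9²/2.3 = 0.5815 years.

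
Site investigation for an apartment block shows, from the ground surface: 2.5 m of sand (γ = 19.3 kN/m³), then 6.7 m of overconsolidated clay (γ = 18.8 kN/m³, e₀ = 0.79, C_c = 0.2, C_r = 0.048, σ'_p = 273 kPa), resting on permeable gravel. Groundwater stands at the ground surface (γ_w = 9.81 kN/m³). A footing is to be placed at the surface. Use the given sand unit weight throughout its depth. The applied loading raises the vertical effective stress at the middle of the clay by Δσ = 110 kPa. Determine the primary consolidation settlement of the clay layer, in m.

Mid-depth of clay below the ground surface: z = 2.5 + 6.7/2 = 5.85 m.
Total vertical stress at mid-clay: σ_v = 19.3×2.5 + 18.8×3.35 = 111.23 kPa.
Pore pressure: u = 9.81×(5.85 − 0) = 57.389 kPa.
Initial effective stress: σ'_0 = σ_v − u = 111.23 − 57.389 = 53.841 kPa.
Final effective stress: σ'_f = 53.841 + 110 = 163.84 kPa.
σ'_f = 163.84 ≤ σ'_p = 273 kPa, so the clay remains overconsolidated and only the recompression index applies:
S_c = C_r·H/(1+e₀)·log₁₀(σ'_f/σ'_0) = 0.048×6.7/1.79×log₁₀(163.84/53.841)
    = 0.17966 × 0.48331 = 0.08683 m

S_c ≈ 0.0868 m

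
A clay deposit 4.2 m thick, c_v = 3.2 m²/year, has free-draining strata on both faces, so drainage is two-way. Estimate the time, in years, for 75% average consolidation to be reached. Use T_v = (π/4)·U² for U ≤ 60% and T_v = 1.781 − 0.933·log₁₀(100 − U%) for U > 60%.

Drainage path length: H_d = H/2 = 2.1 m (double drainage).
U > 60%: T_v = 1.781 − 0.933·log₁₀(100 − 75) = 0.47672.
t = T_v·H_d²/c_v = 0.47672×2.1²/3.2 = 0.657 years.

t ≈ 0.657 years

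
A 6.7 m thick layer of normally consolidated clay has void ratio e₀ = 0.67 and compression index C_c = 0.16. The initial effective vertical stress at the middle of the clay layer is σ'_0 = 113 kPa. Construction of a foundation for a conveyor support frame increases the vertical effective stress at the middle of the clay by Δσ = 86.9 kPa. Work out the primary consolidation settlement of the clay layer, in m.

Final effective stress: σ'_f = σ'_0 + Δσ = 113 + 86.9 = 199.9 kPa.
Normally consolidated clay, so the full stress increment lies on the virgin compression line:
S_c = C_c·H/(1+e₀)·log₁₀(σ'_f/σ'_0) = 0.16×6.7/(1+0.67)×log₁₀(199.9/113)
    = 0.64192 × 0.24773 = 0.159 m

S_c ≈ 0.159 m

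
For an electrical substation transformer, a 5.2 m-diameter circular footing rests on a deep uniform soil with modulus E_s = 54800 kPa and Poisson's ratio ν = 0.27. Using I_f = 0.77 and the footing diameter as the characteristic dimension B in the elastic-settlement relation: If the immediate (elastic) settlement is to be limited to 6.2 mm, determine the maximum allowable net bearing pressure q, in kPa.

S_e = q·B·(1−ν²)/E_s · I_f  ⇒  q = S_e·E_s / (B·(1−ν²)·I_f).
q = 0.0062 × 54800 / (5.2 × 0.9271 × 0.77) = 91.53 kPa

q ≈ 91.5 kPa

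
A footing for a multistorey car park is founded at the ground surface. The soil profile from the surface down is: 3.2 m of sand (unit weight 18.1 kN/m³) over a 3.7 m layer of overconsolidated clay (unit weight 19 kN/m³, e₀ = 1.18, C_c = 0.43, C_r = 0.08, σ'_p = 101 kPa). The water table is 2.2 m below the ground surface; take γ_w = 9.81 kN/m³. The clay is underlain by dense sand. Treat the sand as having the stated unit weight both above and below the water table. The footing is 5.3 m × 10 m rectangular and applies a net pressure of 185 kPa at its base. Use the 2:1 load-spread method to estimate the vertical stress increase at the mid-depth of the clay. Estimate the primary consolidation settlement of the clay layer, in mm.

Mid-depth of clay below the ground surface: z = 3.2 + 3.7/2 = 5.05 m.
Total vertical stress at mid-clay: σ_v = 18.1×3.2 + 19×1.85 = 93.07 kPa.
Pore pressure: u = 9.81×(5.05 − 2.2) = 27.959 kPa.
Initial effective stress: σ'_0 = σ_v − u = 93.07 − 27.959 = 65.111 kPa.
Stress increase at mid-clay by the 2:1 spreading method:
Δσ = qBL/((B+z)(L+z)) = 185×5.3×10/((5.3+5.05)(10+5.05)) = 62.946 kPa
Final effective stress: σ'_f = 65.111 + 62.946 = 128.06 kPa.
σ'_f = 128.06 > σ'_p = 101 kPa, so the stress path crosses the preconsolidation pressure — recompression up to σ'_p, then virgin compression beyond:
S_c = H/(1+e₀)·[C_r·log₁₀(σ'_p/σ'_0) + C_c·log₁₀(σ'_f/σ'_p)]
    = 3.7/2.18 × [0.08×log₁₀(101/65.111) + 0.43×log₁₀(128.06/101)]
    = 1.6972 × [0.015253 + 0.04433] = 0.1011 m

S_c ≈ 101 mm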